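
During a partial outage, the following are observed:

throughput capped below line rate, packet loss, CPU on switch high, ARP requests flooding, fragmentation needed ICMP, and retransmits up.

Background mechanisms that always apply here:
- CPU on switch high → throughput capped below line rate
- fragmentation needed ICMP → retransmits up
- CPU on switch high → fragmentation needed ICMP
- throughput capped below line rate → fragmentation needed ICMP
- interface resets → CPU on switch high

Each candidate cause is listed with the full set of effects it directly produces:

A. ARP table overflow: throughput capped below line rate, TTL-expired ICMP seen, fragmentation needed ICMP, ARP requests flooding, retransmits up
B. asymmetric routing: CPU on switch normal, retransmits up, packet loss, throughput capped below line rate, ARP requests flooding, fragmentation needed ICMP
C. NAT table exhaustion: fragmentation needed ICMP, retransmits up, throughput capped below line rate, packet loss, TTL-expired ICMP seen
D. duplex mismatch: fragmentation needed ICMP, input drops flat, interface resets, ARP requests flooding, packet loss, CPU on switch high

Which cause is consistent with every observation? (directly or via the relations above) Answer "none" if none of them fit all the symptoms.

Checking each candidate against the observations:
(A) ARP table overflow — throughput capped below line rate match; packet loss miss; CPU on switch high miss; ARP requests flooding match; fragmentation needed ICMP match; retransmits up match
(B) asymmetric routing — throughput capped below line rate match; packet loss match; CPU on switch high miss; ARP requests flooding match; fragmentation needed ICMP match; retransmits up match
(C) NAT table exhaustion — does not account for CPU on switch high, ARP requests flooding
(D) duplex mismatch — throughput capped below line rate match (by CPU on switch high → throughput capped below line rate); packet loss match; CPU on switch high match; ARP requests flooding match; fragmentation needed ICMP match; retransmits up match (by fragmentation needed ICMP → retransmits up)
(D) is the only candidate with no mismatches.

D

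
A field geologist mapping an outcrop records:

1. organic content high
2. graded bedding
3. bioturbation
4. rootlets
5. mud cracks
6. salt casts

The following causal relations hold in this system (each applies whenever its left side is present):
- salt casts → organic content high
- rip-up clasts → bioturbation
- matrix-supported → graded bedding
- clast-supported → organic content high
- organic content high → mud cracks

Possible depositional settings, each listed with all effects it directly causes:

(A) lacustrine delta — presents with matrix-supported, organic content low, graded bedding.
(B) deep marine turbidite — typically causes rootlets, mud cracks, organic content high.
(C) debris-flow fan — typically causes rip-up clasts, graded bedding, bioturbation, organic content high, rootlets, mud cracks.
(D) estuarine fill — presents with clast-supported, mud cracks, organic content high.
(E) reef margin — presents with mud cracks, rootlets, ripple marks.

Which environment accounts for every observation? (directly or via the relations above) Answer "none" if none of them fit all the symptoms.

none

Checking each candidate against the observations:
(A) lacustrine delta — organic content high -; graded bedding +; bioturbation -; rootlets -; mud cracks -; salt casts -
(B) deep marine turbidite — does not account for graded bedding, bioturbation, salt casts
(C) debris-flow fan — does not account for salt casts
(D) estuarine fill — does not account for graded bedding, bioturbation, rootlets, salt casts
(E) reef margin — does not account for organic content high, graded bedding, bioturbation, salt casts
None of the listed candidates fits everything.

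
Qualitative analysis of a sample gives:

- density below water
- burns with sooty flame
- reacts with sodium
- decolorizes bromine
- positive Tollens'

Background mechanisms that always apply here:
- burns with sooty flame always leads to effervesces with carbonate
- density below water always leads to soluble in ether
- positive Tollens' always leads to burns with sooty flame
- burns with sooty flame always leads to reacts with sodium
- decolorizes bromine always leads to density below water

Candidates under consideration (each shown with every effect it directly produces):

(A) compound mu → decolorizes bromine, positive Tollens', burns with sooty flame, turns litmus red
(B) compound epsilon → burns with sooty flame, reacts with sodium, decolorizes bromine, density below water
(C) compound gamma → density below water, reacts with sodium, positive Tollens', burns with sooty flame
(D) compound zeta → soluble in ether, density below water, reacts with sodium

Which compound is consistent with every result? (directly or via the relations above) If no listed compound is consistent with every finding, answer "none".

Checking each candidate against the observations:
(A) compound mu — accounts for every observation (density below water through decolorizes bromine → density below water)
(B) compound epsilon — does not account for positive Tollens'
(C) compound gamma — does not account for decolorizes bromine
(D) compound zeta — density below water ✓; burns with sooty flame ✗; reacts with sodium ✓; decolorizes bromine ✗; positive Tollens' ✗
Only (A) is consistent with every observation.

A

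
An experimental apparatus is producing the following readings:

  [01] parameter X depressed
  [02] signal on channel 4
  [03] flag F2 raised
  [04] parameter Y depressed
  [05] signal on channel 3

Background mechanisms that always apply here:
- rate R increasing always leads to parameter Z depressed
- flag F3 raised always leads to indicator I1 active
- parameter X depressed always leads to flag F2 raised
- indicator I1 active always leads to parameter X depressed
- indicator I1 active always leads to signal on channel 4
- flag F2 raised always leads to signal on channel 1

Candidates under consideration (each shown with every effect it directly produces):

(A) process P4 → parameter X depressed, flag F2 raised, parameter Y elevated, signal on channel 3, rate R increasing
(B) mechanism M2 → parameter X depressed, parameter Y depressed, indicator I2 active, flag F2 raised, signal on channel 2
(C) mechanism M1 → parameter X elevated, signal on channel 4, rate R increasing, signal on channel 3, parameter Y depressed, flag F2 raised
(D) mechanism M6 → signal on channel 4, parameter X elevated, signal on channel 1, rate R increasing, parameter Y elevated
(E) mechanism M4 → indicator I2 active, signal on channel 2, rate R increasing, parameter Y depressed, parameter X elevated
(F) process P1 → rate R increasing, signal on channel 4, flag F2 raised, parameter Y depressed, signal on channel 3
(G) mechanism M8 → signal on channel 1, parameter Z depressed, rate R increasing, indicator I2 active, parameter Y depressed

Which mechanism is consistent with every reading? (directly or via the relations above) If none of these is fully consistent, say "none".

none

Testing each hypothesis:
(A) process P4 — parameter X depressed +; signal on channel 4 -; flag F2 raised +; parameter Y depressed -; signal on channel 3 +
(B) mechanism M2 — does not account for signal on channel 4, signal on channel 3
(C) mechanism M1 — fails on parameter X depressed (predicts parameter X elevated, not parameter X depressed)
(D) mechanism M6 — parameter X depressed -; signal on channel 4 +; flag F2 raised -; parameter Y depressed -; signal on channel 3 -
(E) mechanism M4 — fails on parameter X depressed, signal on channel 4, flag F2 raised, signal on channel 3 (predicts parameter X elevated, not parameter X depressed)
(F) process P1 — parameter X depressed -; signal on channel 4 +; flag F2 raised +; parameter Y depressed +; signal on channel 3 +
(G) mechanism M8 — parameter X depressed -; signal on channel 4 -; flag F2 raised -; parameter Y depressed +; signal on channel 3 -
Every candidate fails on at least one observation.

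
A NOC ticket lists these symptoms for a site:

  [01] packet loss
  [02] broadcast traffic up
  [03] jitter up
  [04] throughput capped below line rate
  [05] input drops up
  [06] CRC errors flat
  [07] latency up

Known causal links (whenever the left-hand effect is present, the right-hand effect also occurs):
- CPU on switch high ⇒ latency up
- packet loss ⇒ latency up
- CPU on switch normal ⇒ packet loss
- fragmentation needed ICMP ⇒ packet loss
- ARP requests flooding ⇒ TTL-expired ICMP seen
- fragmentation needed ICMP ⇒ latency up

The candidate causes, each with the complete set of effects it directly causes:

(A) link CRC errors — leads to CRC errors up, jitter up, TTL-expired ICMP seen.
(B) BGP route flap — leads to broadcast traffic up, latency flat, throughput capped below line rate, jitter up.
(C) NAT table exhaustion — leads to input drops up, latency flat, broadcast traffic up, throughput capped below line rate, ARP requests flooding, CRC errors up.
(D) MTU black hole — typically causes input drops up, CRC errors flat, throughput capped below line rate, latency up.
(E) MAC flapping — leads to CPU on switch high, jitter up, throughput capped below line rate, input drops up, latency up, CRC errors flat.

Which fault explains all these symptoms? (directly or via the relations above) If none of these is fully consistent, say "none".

none

Per-candidate check:
(A) link CRC errors — fails on packet loss, broadcast traffic up, throughput capped below line rate, input drops up, CRC errors flat, latency up (predicts CRC errors up, not CRC errors flat)
(B) BGP route flap — packet loss -; broadcast traffic up +; jitter up +; throughput capped below line rate +; input drops up -; CRC errors flat -; latency up -
(C) NAT table exhaustion — fails on packet loss, jitter up, CRC errors flat, latency up (predicts CRC errors up, not CRC errors flat; predicts latency flat, not latency up)
(D) MTU black hole — packet loss -; broadcast traffic up -; jitter up -; throughput capped below line rate +; input drops up +; CRC errors flat +; latency up +
(E) MAC flapping — packet loss -; broadcast traffic up -; jitter up +; throughput capped below line rate +; input drops up +; CRC errors flat +; latency up +
No candidate is consistent with all observations.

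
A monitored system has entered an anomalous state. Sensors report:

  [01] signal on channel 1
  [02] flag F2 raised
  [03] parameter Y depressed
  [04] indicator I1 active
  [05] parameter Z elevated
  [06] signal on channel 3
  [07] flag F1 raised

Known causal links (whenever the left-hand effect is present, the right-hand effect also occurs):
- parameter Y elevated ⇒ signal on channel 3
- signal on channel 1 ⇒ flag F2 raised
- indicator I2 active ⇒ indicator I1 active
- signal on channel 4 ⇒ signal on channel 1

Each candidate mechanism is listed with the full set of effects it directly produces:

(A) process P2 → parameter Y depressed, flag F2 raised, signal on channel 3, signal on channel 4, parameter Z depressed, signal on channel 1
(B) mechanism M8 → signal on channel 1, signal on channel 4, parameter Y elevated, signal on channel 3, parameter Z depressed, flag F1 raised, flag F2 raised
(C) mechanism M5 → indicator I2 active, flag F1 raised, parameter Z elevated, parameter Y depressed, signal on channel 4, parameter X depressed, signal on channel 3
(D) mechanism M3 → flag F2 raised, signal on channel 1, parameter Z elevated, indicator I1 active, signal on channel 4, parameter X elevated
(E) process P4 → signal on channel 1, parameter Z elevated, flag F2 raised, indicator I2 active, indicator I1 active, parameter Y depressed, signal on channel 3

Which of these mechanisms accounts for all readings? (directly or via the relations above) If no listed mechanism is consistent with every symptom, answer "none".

For each candidate, compare predicted effects to what was observed:
(A) process P2 — signal on channel 1 match; flag F2 raised match; parameter Y depressed match; indicator I1 active miss; parameter Z elevated miss; signal on channel 3 match; flag F1 raised miss
(B) mechanism M8 — signal on channel 1 match; flag F2 raised match; parameter Y depressed miss; indicator I1 active miss; parameter Z elevated miss; signal on channel 3 match; flag F1 raised match
(C) mechanism M5 — accounts for every observation (signal on channel 1 through signal on channel 4 → signal on channel 1)
(D) mechanism M3 — signal on channel 1 match; flag F2 raised match; parameter Y depressed miss; indicator I1 active match; parameter Z elevated match; signal on channel 3 miss; flag F1 raised miss
(E) process P4 — signal on channel 1 match; flag F2 raised match; parameter Y depressed match; indicator I1 active match; parameter Z elevated match; signal on channel 3 match; flag F1 raised miss
(C) alone accounts for all the evidence.

C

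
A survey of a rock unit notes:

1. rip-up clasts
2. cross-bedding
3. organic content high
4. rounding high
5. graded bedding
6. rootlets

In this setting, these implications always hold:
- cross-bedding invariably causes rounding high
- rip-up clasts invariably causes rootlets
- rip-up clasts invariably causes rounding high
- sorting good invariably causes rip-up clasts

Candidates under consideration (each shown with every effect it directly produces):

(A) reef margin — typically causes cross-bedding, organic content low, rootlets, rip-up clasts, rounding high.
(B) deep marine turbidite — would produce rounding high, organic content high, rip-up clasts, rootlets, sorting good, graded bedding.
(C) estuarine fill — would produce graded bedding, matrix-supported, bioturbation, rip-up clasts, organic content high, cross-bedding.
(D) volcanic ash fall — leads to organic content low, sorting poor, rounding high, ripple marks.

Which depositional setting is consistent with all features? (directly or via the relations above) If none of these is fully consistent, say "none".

C

For each candidate, compare predicted effects to what was observed:
(A) reef margin — rip-up clasts yes; cross-bedding yes; organic content high NO; rounding high yes; graded bedding NO; rootlets yes
(B) deep marine turbidite — does not account for cross-bedding
(C) estuarine fill — accounts for every observation (rounding high through rip-up clasts → rounding high)
(D) volcanic ash fall — fails on rip-up clasts, cross-bedding, organic content high, graded bedding, rootlets (predicts organic content low, not organic content high)
Only (C) is consistent with every observation.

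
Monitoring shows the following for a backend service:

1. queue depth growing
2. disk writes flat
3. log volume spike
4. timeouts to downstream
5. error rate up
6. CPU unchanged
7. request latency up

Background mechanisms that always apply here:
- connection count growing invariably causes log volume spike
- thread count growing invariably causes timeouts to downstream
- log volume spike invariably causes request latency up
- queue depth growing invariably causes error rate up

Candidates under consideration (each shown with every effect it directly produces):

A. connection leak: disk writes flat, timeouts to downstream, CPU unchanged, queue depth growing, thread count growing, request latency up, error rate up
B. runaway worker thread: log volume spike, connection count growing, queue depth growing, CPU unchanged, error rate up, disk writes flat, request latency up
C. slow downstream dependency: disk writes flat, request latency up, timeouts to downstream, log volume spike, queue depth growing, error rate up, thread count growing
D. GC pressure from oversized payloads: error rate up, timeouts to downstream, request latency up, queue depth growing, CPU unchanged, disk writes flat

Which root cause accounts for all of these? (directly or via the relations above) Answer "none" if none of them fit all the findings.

Testing each hypothesis:
(A) connection leak — queue depth growing yes; disk writes flat yes; log volume spike NO; timeouts to downstream yes; error rate up yes; CPU unchanged yes; request latency up yes
(B) runaway worker thread — does not account for timeouts to downstream
(C) slow downstream dependency — queue depth growing yes; disk writes flat yes; log volume spike yes; timeouts to downstream yes; error rate up yes; CPU unchanged NO; request latency up yes
(D) GC pressure from oversized payloads — queue depth growing yes; disk writes flat yes; log volume spike NO; timeouts to downstream yes; error rate up yes; CPU unchanged yes; request latency up yes
Every candidate fails on at least one observation.

none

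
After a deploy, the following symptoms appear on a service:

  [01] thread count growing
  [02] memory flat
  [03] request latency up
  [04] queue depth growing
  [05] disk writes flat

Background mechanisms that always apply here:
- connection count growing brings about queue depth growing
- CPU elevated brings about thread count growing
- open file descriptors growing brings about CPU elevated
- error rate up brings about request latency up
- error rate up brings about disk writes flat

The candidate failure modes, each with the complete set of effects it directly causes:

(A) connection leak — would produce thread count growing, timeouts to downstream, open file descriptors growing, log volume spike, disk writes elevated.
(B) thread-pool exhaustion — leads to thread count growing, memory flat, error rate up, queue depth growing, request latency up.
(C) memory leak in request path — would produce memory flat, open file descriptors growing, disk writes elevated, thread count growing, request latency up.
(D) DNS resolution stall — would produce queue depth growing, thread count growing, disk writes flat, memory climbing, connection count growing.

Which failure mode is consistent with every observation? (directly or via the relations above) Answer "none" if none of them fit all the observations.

Per-candidate check:
(A) connection leak — thread count growing yes; memory flat NO; request latency up NO; queue depth growing NO; disk writes flat NO
(B) thread-pool exhaustion — thread count growing yes; memory flat yes; request latency up yes; queue depth growing yes; disk writes flat yes (via error rate up → disk writes flat)
(C) memory leak in request path — thread count growing yes; memory flat yes; request latency up yes; queue depth growing NO; disk writes flat NO
(D) DNS resolution stall — fails on memory flat, request latency up (predicts memory climbing, not memory flat)
(B) alone accounts for all the evidence.

B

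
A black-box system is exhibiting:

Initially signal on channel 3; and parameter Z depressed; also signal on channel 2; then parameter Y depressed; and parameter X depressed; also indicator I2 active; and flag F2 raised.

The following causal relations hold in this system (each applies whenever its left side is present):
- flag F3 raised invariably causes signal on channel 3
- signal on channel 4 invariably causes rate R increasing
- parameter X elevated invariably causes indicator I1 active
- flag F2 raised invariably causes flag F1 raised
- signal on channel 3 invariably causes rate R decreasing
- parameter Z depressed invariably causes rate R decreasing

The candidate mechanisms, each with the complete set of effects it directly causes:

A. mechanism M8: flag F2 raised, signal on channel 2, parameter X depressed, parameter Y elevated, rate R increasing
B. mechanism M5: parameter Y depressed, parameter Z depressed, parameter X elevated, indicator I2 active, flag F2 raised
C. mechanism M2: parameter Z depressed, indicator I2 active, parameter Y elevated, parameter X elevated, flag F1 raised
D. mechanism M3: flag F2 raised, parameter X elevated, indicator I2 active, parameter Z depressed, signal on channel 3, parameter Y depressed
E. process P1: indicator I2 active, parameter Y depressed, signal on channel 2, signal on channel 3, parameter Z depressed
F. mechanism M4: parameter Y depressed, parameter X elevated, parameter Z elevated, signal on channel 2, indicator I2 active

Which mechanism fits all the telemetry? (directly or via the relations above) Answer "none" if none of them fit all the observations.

Testing each hypothesis:
(A) mechanism M8 — fails on signal on channel 3, parameter Z depressed, parameter Y depressed, indicator I2 active (predicts parameter Y elevated, not parameter Y depressed)
(B) mechanism M5 — fails on signal on channel 3, signal on channel 2, parameter X depressed (predicts parameter X elevated, not parameter X depressed)
(C) mechanism M2 — signal on channel 3 -; parameter Z depressed +; signal on channel 2 -; parameter Y depressed -; parameter X depressed -; indicator I2 active +; flag F2 raised -
(D) mechanism M3 — fails on signal on channel 2, parameter X depressed (predicts parameter X elevated, not parameter X depressed)
(E) process P1 — does not account for parameter X depressed, flag F2 raised
(F) mechanism M4 — fails on signal on channel 3, parameter Z depressed, parameter X depressed, flag F2 raised (predicts parameter Z elevated, not parameter Z depressed; predicts parameter X elevated, not parameter X depressed)
None of the listed candidates fits everything.

none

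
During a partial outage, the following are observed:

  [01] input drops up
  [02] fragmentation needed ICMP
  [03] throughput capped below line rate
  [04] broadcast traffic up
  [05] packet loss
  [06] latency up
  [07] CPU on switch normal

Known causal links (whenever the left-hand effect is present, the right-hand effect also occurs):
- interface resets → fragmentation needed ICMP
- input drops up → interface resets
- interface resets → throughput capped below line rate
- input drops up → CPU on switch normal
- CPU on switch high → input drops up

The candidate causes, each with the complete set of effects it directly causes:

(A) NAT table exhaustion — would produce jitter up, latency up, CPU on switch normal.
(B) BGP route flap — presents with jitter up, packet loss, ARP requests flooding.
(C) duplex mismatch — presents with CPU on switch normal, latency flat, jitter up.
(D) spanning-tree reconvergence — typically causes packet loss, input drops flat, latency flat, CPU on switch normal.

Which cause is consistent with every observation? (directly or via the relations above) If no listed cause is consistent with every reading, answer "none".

Testing each hypothesis:
(A) NAT table exhaustion — input drops up NO; fragmentation needed ICMP NO; throughput capped below line rate NO; broadcast traffic up NO; packet loss NO; latency up yes; CPU on switch normal yes
(B) BGP route flap — does not account for input drops up, fragmentation needed ICMP, throughput capped below line rate, broadcast traffic up, latency up, CPU on switch normal
(C) duplex mismatch — fails on input drops up, fragmentation needed ICMP, throughput capped below line rate, broadcast traffic up, packet loss, latency up (predicts latency flat, not latency up)
(D) spanning-tree reconvergence — input drops up NO; fragmentation needed ICMP NO; throughput capped below line rate NO; broadcast traffic up NO; packet loss yes; latency up NO; CPU on switch normal yes
No candidate is consistent with all observations.

none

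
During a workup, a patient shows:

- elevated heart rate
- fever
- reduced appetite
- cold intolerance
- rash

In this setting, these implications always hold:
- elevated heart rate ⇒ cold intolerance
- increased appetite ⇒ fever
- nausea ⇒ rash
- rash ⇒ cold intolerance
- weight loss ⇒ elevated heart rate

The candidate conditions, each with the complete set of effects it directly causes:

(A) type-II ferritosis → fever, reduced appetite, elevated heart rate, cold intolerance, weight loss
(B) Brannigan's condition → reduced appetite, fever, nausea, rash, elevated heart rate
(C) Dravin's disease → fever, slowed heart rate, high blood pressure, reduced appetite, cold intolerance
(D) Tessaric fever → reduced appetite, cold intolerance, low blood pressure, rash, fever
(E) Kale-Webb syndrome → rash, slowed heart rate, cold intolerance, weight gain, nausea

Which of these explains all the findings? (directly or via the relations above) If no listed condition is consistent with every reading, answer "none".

Testing each hypothesis:
(A) type-II ferritosis — elevated heart rate yes; fever yes; reduced appetite yes; cold intolerance yes; rash NO
(B) Brannigan's condition — accounts for every observation (cold intolerance by rash → cold intolerance)
(C) Dravin's disease — fails on elevated heart rate, rash (predicts slowed heart rate, not elevated heart rate)
(D) Tessaric fever — elevated heart rate NO; fever yes; reduced appetite yes; cold intolerance yes; rash yes
(E) Kale-Webb syndrome — elevated heart rate NO; fever NO; reduced appetite NO; cold intolerance yes; rash yes
Only (B) is consistent with every observation.

B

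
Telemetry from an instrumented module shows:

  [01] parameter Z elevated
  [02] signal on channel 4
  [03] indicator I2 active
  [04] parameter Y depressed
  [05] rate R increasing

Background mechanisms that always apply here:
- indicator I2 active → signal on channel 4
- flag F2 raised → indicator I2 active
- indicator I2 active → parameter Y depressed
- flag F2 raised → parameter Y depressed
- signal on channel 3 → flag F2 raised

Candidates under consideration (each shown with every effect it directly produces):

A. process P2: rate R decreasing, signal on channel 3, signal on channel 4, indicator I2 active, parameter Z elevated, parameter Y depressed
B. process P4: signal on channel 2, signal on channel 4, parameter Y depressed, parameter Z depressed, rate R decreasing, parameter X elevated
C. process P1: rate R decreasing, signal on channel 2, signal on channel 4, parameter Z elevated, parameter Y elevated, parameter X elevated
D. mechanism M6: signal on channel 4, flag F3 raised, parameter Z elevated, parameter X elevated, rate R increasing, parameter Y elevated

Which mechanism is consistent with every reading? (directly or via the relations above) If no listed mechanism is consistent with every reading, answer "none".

none

Testing each hypothesis:
(A) process P2 — parameter Z elevated +; signal on channel 4 +; indicator I2 active +; parameter Y depressed +; rate R increasing -
(B) process P4 — parameter Z elevated -; signal on channel 4 +; indicator I2 active -; parameter Y depressed +; rate R increasing -
(C) process P1 — fails on indicator I2 active, parameter Y depressed, rate R increasing (predicts parameter Y elevated, not parameter Y depressed; predicts rate R decreasing, not rate R increasing)
(D) mechanism M6 — parameter Z elevated +; signal on channel 4 +; indicator I2 active -; parameter Y depressed -; rate R increasing +
Every candidate fails on at least one observation.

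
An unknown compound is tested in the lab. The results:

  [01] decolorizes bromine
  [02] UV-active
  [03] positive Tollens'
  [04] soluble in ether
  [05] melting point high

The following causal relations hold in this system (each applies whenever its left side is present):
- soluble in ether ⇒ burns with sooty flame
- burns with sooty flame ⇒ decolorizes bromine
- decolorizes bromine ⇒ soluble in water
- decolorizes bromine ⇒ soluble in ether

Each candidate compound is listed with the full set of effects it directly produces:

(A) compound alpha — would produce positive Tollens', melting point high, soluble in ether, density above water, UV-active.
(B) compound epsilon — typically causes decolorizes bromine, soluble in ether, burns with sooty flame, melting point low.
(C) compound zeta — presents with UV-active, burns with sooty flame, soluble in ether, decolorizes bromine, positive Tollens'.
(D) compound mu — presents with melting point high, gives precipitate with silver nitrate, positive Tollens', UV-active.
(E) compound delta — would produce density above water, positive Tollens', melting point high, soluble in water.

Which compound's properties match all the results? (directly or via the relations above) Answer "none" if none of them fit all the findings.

A

For each candidate, compare predicted effects to what was observed:
(A) compound alpha — decolorizes bromine yes (through soluble in ether → burns with sooty flame → decolorizes bromine); UV-active yes; positive Tollens' yes; soluble in ether yes; melting point high yes
(B) compound epsilon — decolorizes bromine yes; UV-active NO; positive Tollens' NO; soluble in ether yes; melting point high NO
(C) compound zeta — decolorizes bromine yes; UV-active yes; positive Tollens' yes; soluble in ether yes; melting point high NO
(D) compound mu — decolorizes bromine NO; UV-active yes; positive Tollens' yes; soluble in ether NO; melting point high yes
(E) compound delta — does not account for decolorizes bromine, UV-active, soluble in ether
(A) is the only candidate with no mismatches.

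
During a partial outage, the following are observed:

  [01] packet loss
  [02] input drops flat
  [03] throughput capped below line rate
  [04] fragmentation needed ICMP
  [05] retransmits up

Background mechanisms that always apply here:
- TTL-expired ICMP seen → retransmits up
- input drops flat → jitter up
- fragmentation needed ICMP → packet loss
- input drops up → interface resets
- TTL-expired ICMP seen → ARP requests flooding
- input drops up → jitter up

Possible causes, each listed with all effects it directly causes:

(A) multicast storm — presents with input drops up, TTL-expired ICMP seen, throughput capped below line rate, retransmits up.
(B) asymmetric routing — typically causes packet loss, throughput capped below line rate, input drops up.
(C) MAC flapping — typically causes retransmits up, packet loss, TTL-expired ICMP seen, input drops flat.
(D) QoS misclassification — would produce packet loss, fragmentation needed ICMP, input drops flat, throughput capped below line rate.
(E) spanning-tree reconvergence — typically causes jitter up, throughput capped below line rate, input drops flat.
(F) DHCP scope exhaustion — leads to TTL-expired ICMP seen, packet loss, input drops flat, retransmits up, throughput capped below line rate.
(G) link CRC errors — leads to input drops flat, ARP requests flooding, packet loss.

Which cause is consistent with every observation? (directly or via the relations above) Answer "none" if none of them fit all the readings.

Testing each hypothesis:
(A) multicast storm — fails on packet loss, input drops flat, fragmentation needed ICMP (predicts input drops up, not input drops flat)
(B) asymmetric routing — fails on input drops flat, fragmentation needed ICMP, retransmits up (predicts input drops up, not input drops flat)
(C) MAC flapping — does not account for throughput capped below line rate, fragmentation needed ICMP
(D) QoS misclassification — packet loss yes; input drops flat yes; throughput capped below line rate yes; fragmentation needed ICMP yes; retransmits up NO
(E) spanning-tree reconvergence — does not account for packet loss, fragmentation needed ICMP, retransmits up
(F) DHCP scope exhaustion — does not account for fragmentation needed ICMP
(G) link CRC errors — does not account for throughput capped below line rate, fragmentation needed ICMP, retransmits up
Every candidate fails on at least one observation.

none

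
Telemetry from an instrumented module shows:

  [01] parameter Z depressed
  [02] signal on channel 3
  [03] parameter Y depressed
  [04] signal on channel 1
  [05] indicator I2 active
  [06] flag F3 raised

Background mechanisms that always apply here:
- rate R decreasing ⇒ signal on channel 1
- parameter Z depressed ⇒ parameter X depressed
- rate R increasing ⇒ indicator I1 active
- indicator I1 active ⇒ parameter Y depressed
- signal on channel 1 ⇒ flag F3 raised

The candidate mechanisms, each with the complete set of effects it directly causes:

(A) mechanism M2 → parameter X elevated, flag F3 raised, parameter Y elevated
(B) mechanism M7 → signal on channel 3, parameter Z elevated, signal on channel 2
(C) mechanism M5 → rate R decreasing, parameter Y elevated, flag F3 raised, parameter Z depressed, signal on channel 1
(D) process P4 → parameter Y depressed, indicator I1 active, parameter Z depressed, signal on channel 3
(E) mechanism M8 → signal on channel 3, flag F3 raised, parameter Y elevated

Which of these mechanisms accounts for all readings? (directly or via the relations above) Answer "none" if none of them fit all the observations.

Checking each candidate against the observations:
(A) mechanism M2 — parameter Z depressed miss; signal on channel 3 miss; parameter Y depressed miss; signal on channel 1 miss; indicator I2 active miss; flag F3 raised match
(B) mechanism M7 — fails on parameter Z depressed, parameter Y depressed, signal on channel 1, indicator I2 active, flag F3 raised (predicts parameter Z elevated, not parameter Z depressed)
(C) mechanism M5 — parameter Z depressed match; signal on channel 3 miss; parameter Y depressed miss; signal on channel 1 match; indicator I2 active miss; flag F3 raised match
(D) process P4 — parameter Z depressed match; signal on channel 3 match; parameter Y depressed match; signal on channel 1 miss; indicator I2 active miss; flag F3 raised miss
(E) mechanism M8 — fails on parameter Z depressed, parameter Y depressed, signal on channel 1, indicator I2 active (predicts parameter Y elevated, not parameter Y depressed)
None of the listed candidates fits everything.

none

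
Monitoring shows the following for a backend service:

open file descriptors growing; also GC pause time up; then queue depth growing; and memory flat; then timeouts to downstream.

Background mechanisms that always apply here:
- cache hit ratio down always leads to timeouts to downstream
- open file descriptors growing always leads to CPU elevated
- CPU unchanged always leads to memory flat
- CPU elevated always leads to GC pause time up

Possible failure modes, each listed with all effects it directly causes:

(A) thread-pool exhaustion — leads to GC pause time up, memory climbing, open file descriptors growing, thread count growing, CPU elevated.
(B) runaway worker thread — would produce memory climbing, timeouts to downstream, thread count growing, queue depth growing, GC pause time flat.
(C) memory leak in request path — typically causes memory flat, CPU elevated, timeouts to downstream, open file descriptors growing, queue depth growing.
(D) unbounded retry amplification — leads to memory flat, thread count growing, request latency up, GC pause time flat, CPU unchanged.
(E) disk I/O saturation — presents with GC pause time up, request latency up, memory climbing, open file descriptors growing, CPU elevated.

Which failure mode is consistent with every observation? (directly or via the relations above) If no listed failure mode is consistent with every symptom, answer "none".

For each candidate, compare predicted effects to what was observed:
(A) thread-pool exhaustion — open file descriptors growing ✓; GC pause time up ✓; queue depth growing ✗; memory flat ✗; timeouts to downstream ✗
(B) runaway worker thread — fails on open file descriptors growing, GC pause time up, memory flat (predicts GC pause time flat, not GC pause time up; predicts memory climbing, not memory flat)
(C) memory leak in request path — accounts for every observation (GC pause time up via CPU elevated → GC pause time up)
(D) unbounded retry amplification — open file descriptors growing ✗; GC pause time up ✗; queue depth growing ✗; memory flat ✓; timeouts to downstream ✗
(E) disk I/O saturation — open file descriptors growing ✓; GC pause time up ✓; queue depth growing ✗; memory flat ✗; timeouts to downstream ✗
Only (C) is consistent with every observation.

C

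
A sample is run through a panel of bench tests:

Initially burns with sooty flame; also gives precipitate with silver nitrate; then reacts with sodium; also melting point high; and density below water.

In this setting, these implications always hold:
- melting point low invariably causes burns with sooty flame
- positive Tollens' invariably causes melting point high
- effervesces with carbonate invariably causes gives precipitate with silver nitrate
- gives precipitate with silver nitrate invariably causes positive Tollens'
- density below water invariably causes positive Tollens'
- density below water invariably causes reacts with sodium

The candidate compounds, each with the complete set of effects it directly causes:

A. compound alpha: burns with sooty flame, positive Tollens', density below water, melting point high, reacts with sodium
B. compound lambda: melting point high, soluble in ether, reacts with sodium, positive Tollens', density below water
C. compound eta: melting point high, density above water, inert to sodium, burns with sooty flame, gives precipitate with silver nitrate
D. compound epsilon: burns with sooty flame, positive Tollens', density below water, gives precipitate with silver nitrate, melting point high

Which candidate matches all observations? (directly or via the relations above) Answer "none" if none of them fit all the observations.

Testing each hypothesis:
(A) compound alpha — does not account for gives precipitate with silver nitrate
(B) compound lambda — does not account for burns with sooty flame, gives precipitate with silver nitrate
(C) compound eta — fails on reacts with sodium, density below water (predicts inert to sodium, not reacts with sodium; predicts density above water, not density below water)
(D) compound epsilon — burns with sooty flame yes; gives precipitate with silver nitrate yes; reacts with sodium yes (by density below water → reacts with sodium); melting point high yes; density below water yes
Only (D) is consistent with every observation.

D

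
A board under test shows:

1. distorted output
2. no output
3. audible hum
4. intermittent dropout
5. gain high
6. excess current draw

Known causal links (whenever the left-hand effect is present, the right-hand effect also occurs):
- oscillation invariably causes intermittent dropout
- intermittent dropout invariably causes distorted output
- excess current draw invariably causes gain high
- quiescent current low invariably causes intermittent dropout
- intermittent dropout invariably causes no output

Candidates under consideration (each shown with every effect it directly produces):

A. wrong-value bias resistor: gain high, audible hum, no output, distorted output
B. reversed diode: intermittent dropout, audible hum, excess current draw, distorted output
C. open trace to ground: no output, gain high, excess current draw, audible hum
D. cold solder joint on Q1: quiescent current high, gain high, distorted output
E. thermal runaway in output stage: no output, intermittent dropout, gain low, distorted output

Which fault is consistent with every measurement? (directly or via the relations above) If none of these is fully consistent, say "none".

Checking each candidate against the observations:
(A) wrong-value bias resistor — distorted output yes; no output yes; audible hum yes; intermittent dropout NO; gain high yes; excess current draw NO
(B) reversed diode — accounts for every observation (no output by intermittent dropout → no output)
(C) open trace to ground — distorted output NO; no output yes; audible hum yes; intermittent dropout NO; gain high yes; excess current draw yes
(D) cold solder joint on Q1 — distorted output yes; no output NO; audible hum NO; intermittent dropout NO; gain high yes; excess current draw NO
(E) thermal runaway in output stage — distorted output yes; no output yes; audible hum NO; intermittent dropout yes; gain high NO; excess current draw NO
(B) is the only candidate with no mismatches.

B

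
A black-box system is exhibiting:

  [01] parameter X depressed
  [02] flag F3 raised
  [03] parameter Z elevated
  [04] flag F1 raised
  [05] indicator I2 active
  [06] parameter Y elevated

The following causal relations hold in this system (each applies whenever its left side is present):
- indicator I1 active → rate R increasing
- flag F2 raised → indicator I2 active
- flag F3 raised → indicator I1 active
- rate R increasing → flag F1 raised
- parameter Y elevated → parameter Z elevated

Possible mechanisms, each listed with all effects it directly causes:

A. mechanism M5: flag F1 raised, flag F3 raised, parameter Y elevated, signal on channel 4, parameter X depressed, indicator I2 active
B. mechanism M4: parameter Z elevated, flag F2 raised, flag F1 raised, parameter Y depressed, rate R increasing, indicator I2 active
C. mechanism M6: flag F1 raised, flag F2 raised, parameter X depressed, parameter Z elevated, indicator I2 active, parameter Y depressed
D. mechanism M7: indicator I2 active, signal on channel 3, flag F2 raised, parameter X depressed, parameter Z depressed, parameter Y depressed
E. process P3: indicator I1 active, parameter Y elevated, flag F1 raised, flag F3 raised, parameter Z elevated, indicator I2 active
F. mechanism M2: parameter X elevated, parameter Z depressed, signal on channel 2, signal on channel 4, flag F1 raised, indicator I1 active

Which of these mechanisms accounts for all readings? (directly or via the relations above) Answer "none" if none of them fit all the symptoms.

Testing each hypothesis:
(A) mechanism M5 — accounts for every observation (parameter Z elevated through parameter Y elevated → parameter Z elevated)
(B) mechanism M4 — parameter X depressed ✗; flag F3 raised ✗; parameter Z elevated ✓; flag F1 raised ✓; indicator I2 active ✓; parameter Y elevated ✗
(C) mechanism M6 — fails on flag F3 raised, parameter Y elevated (predicts parameter Y depressed, not parameter Y elevated)
(D) mechanism M7 — parameter X depressed ✓; flag F3 raised ✗; parameter Z elevated ✗; flag F1 raised ✗; indicator I2 active ✓; parameter Y elevated ✗
(E) process P3 — does not account for parameter X depressed
(F) mechanism M2 — parameter X depressed ✗; flag F3 raised ✗; parameter Z elevated ✗; flag F1 raised ✓; indicator I2 active ✗; parameter Y elevated ✗
(A) alone accounts for all the evidence.

A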